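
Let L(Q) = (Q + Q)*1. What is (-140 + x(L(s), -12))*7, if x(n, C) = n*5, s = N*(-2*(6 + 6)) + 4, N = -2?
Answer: 2660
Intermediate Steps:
s = 52 (s = -(-4)*(6 + 6) + 4 = -(-4)*12 + 4 = -2*(-24) + 4 = 48 + 4 = 52)
L(Q) = 2*Q (L(Q) = (2*Q)*1 = 2*Q)
x(n, C) = 5*n
(-140 + x(L(s), -12))*7 = (-140 + 5*(2*52))*7 = (-140 + 5*104)*7 = (-140 + 520)*7 = 380*7 = 2660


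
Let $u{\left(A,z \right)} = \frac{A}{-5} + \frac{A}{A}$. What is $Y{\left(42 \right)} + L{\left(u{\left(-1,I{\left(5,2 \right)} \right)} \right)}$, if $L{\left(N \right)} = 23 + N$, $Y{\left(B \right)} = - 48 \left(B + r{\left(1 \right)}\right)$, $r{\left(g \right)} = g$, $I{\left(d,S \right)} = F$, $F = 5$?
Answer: $- \frac{10199}{5} \approx -2039.8$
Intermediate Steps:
$I{\left(d,S \right)} = 5$
$u{\left(A,z \right)} = 1 - \frac{A}{5}$ ($u{\left(A,z \right)} = A \left(- \frac{1}{5}\right) + 1 = - \frac{A}{5} + 1 = 1 - \frac{A}{5}$)
$Y{\left(B \right)} = -48 - 48 B$ ($Y{\left(B \right)} = - 48 \left(B + 1\right) = - 48 \left(1 + B\right) = -48 - 48 B$)
$Y{\left(42 \right)} + L{\left(u{\left(-1,I{\left(5,2 \right)} \right)} \right)} = \left(-48 - 2016\right) + \left(23 + \left(1 - - \frac{1}{5}\right)\right) = \left(-48 - 2016\right) + \left(23 + \left(1 + \frac{1}{5}\right)\right) = -2064 + \left(23 + \frac{6}{5}\right) = -2064 + \frac{121}{5} = - \frac{10199}{5}$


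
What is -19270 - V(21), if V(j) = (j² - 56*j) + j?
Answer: -18556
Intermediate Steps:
V(j) = j² - 55*j
-19270 - V(21) = -19270 - 21*(-55 + 21) = -19270 - 21*(-34) = -19270 - 1*(-714) = -19270 + 714 = -18556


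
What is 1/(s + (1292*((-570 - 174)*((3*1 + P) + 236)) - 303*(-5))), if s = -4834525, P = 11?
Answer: -1/245145010 ≈ -4.0792e-9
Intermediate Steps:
1/(s + (1292*((-570 - 174)*((3*1 + P) + 236)) - 303*(-5))) = 1/(-4834525 + (1292*((-570 - 174)*((3*1 + 11) + 236)) - 303*(-5))) = 1/(-4834525 + (1292*(-744*((3 + 11) + 236)) + 1515)) = 1/(-4834525 + (1292*(-744*(14 + 236)) + 1515)) = 1/(-4834525 + (1292*(-744*250) + 1515)) = 1/(-4834525 + (1292*(-186000) + 1515)) = 1/(-4834525 + (-240312000 + 1515)) = 1/(-4834525 - 240310485) = 1/(-245145010) = -1/245145010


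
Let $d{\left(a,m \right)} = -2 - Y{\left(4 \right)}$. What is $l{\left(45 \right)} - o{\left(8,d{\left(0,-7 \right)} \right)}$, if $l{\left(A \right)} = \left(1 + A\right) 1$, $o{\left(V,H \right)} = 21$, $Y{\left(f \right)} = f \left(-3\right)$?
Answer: $25$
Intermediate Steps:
$Y{\left(f \right)} = - 3 f$
$d{\left(a,m \right)} = 10$ ($d{\left(a,m \right)} = -2 - \left(-3\right) 4 = -2 - -12 = -2 + 12 = 10$)
$l{\left(A \right)} = 1 + A$
$l{\left(45 \right)} - o{\left(8,d{\left(0,-7 \right)} \right)} = \left(1 + 45\right) - 21 = 46 - 21 = 25$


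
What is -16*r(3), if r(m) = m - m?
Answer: 0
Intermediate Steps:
r(m) = 0
-16*r(3) = -16*0 = 0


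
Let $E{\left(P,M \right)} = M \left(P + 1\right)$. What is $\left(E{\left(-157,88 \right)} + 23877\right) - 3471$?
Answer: $6678$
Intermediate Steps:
$E{\left(P,M \right)} = M \left(1 + P\right)$
$\left(E{\left(-157,88 \right)} + 23877\right) - 3471 = \left(88 \left(1 - 157\right) + 23877\right) - 3471 = \left(88 \left(-156\right) + 23877\right) - 3471 = \left(-13728 + 23877\right) - 3471 = 10149 - 3471 = 6678$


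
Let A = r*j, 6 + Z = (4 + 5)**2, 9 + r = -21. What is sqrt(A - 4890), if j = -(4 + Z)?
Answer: 6*I*sqrt(70) ≈ 50.2*I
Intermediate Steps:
r = -30 (r = -9 - 21 = -30)
Z = 75 (Z = -6 + (4 + 5)**2 = -6 + 9**2 = -6 + 81 = 75)
j = -79 (j = -(4 + 75) = -1*79 = -79)
A = 2370 (A = -30*(-79) = 2370)
sqrt(A - 4890) = sqrt(2370 - 4890) = sqrt(-2520) = 6*I*sqrt(70)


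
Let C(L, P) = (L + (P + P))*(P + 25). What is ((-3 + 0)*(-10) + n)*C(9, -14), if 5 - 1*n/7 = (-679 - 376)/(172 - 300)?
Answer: -195415/128 ≈ -1526.7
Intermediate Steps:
C(L, P) = (25 + P)*(L + 2*P) (C(L, P) = (L + 2*P)*(25 + P) = (25 + P)*(L + 2*P))
n = -2905/128 (n = 35 - 7*(-679 - 376)/(172 - 300) = 35 - (-7385)/(-128) = 35 - (-7385)*(-1)/128 = 35 - 7*1055/128 = 35 - 7385/128 = -2905/128 ≈ -22.695)
((-3 + 0)*(-10) + n)*C(9, -14) = ((-3 + 0)*(-10) - 2905/128)*(2*(-14)² + 25*9 + 50*(-14) + 9*(-14)) = (-3*(-10) - 2905/128)*(2*196 + 225 - 700 - 126) = (30 - 2905/128)*(392 + 225 - 700 - 126) = (935/128)*(-209) = -195415/128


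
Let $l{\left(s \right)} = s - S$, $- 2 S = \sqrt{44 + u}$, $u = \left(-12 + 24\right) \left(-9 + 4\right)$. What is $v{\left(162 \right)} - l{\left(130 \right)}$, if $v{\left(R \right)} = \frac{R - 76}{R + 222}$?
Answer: $- \frac{24917}{192} - 2 i \approx -129.78 - 2.0 i$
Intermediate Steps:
$u = -60$ ($u = 12 \left(-5\right) = -60$)
$v{\left(R \right)} = \frac{-76 + R}{222 + R}$
$S = - 2 i$ ($S = - \frac{\sqrt{44 - 60}}{2} = - \frac{\sqrt{-16}}{2} = - \frac{4 i}{2} = - 2 i \approx - 2.0 i$)
$l{\left(s \right)} = s + 2 i$ ($l{\left(s \right)} = s - - 2 i = s + 2 i$)
$v{\left(162 \right)} - l{\left(130 \right)} = \frac{-76 + 162}{222 + 162} - \left(130 + 2 i\right) = \frac{1}{384} \cdot 86 - \left(130 + 2 i\right) = \frac{43}{192} - \left(130 + 2 i\right) = - \frac{24917}{192} - 2 i$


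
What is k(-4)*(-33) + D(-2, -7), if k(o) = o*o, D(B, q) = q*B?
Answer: -514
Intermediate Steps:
D(B, q) = B*q
k(o) = o**2
k(-4)*(-33) + D(-2, -7) = (-4)**2*(-33) - 2*(-7) = 16*(-33) + 14 = -528 + 14 = -514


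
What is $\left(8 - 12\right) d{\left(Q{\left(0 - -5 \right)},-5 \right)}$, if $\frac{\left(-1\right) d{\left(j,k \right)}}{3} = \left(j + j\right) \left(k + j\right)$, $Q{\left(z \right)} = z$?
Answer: $0$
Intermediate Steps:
$d{\left(j,k \right)} = - 6 j \left(j + k\right)$ ($d{\left(j,k \right)} = - 3 \left(j + j\right) \left(k + j\right) = - 3 \cdot 2 j \left(j + k\right) = - 6 j \left(j + k\right)$)
$\left(8 - 12\right) d{\left(Q{\left(0 - -5 \right)},-5 \right)} = \left(8 - 12\right) \left(- 6 \left(0 - -5\right) \left(\left(0 - -5\right) - 5\right)\right) = - 4 \left(- 6 \left(0 + 5\right) \left(\left(0 + 5\right) - 5\right)\right) = - 4 \left(\left(-6\right) 5 \left(5 - 5\right)\right) = - 4 \left(\left(-6\right) 5 \cdot 0\right) = \left(-4\right) 0 = 0$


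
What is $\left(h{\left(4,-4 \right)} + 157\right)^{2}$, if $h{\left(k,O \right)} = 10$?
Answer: $27889$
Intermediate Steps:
$\left(h{\left(4,-4 \right)} + 157\right)^{2} = \left(10 + 157\right)^{2} = 167^{2} = 27889$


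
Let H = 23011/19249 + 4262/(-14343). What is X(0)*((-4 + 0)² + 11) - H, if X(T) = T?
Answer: -248007535/276088407 ≈ -0.89829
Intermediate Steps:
H = 248007535/276088407 (H = 23011*(1/19249) + 4262*(-1/14343) = 23011/19249 - 4262/14343 = 248007535/276088407 ≈ 0.89829)
X(0)*((-4 + 0)² + 11) - H = 0*((-4 + 0)² + 11) - 1*248007535/276088407 = 0*((-4)² + 11) - 248007535/276088407 = 0*(16 + 11) - 248007535/276088407 = 0*27 - 248007535/276088407 = 0 - 248007535/276088407 = -248007535/276088407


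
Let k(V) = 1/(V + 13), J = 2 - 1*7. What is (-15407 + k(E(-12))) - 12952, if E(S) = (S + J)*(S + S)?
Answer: -11939138/421 ≈ -28359.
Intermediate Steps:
J = -5 (J = 2 - 7 = -5)
E(S) = 2*S*(-5 + S) (E(S) = (S - 5)*(S + S) = (-5 + S)*(2*S) = 2*S*(-5 + S))
k(V) = 1/(13 + V)
(-15407 + k(E(-12))) - 12952 = (-15407 + 1/(13 + 2*(-12)*(-5 - 12))) - 12952 = (-15407 + 1/(13 + 2*(-12)*(-17))) - 12952 = (-15407 + 1/(13 + 408)) - 12952 = (-15407 + 1/421) - 12952 = -6486346/421 - 12952 = -11939138/421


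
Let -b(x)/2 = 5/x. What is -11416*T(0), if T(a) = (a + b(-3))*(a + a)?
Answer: 0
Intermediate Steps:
b(x) = -10/x
T(a) = 2*a*(10/3 + a) (T(a) = (a - 10/(-3))*(a + a) = (a - 10*(-1/3))*(2*a) = (a + 10/3)*(2*a) = (10/3 + a)*(2*a) = 2*a*(10/3 + a))
-11416*T(0) = -22832*0*(10 + 3*0)/3 = -22832*0*(10 + 0)/3 = -22832*0*10/3 = -11416*0 = 0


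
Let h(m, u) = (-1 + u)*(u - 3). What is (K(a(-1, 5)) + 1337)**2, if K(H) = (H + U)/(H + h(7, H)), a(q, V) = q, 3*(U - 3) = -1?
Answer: 788598724/441 ≈ 1.7882e+6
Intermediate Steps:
U = 8/3 (U = 3 + (1/3)*(-1) = 3 - 1/3 = 8/3 ≈ 2.6667)
h(m, u) = (-1 + u)*(-3 + u)
K(H) = (8/3 + H)/(3 + H**2 - 3*H) (K(H) = (H + 8/3)/(H + (3 + H**2 - 4*H)) = (8/3 + H)/(3 + H**2 - 3*H))
(K(a(-1, 5)) + 1337)**2 = ((8/3 - 1)/(3 + (-1)**2 - 3*(-1)) + 1337)**2 = ((5/3)/(3 + 1 + 3) + 1337)**2 = ((5/3)/7 + 1337)**2 = ((1/7)*(5/3) + 1337)**2 = (5/21 + 1337)**2 = (28082/21)**2 = 788598724/441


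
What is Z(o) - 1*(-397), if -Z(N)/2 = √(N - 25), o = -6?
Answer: 397 - 2*I*√31 ≈ 397.0 - 11.136*I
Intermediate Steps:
Z(N) = -2*√(-25 + N) (Z(N) = -2*√(N - 25) = -2*√(-25 + N))
Z(o) - 1*(-397) = -2*√(-25 - 6) - 1*(-397) = -2*I*√31 + 397 = 397 - 2*I*√31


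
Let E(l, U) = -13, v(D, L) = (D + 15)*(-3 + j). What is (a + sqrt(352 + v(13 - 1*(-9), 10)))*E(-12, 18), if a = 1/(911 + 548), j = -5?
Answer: -13/1459 - 26*sqrt(14) ≈ -97.292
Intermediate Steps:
v(D, L) = -120 - 8*D (v(D, L) = (D + 15)*(-3 - 5) = (15 + D)*(-8) = -120 - 8*D)
a = 1/1459 ≈ 0.00068540
(a + sqrt(352 + v(13 - 1*(-9), 10)))*E(-12, 18) = (1/1459 + sqrt(352 + (-120 - 8*(13 - 1*(-9)))))*(-13) = (1/1459 + sqrt(352 + (-120 - 8*(13 + 9))))*(-13) = (1/1459 + sqrt(352 + (-120 - 8*22)))*(-13) = (1/1459 + sqrt(352 + (-120 - 176)))*(-13) = (1/1459 + sqrt(352 - 296))*(-13) = (1/1459 + sqrt(56))*(-13) = (1/1459 + 2*sqrt(14))*(-13) = -13/1459 - 26*sqrt(14)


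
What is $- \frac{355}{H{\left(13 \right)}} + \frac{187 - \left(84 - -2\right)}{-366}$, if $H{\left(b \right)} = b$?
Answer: $- \frac{131243}{4758} \approx -27.584$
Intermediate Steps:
$- \frac{355}{H{\left(13 \right)}} + \frac{187 - \left(84 - -2\right)}{-366} = - \frac{355}{13} + \frac{187 - \left(84 - -2\right)}{-366} = \left(-355\right) \frac{1}{13} + \left(187 - \left(84 + 2\right)\right) \left(- \frac{1}{366}\right) = - \frac{355}{13} + \left(187 - 86\right) \left(- \frac{1}{366}\right) = - \frac{355}{13} + 101 \left(- \frac{1}{366}\right) = - \frac{355}{13} - \frac{101}{366} = - \frac{131243}{4758}$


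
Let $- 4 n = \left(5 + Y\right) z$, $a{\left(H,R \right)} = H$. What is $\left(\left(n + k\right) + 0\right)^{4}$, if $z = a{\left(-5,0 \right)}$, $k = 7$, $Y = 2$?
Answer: $\frac{15752961}{256} \approx 61535.0$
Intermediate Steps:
$z = -5$
$n = \frac{35}{4}$ ($n = - \frac{\left(5 + 2\right) \left(-5\right)}{4} = - \frac{7 \left(-5\right)}{4} = \left(- \frac{1}{4}\right) \left(-35\right) = \frac{35}{4} \approx 8.75$)
$\left(\left(n + k\right) + 0\right)^{4} = \left(\left(\frac{35}{4} + 7\right) + 0\right)^{4} = \left(\frac{63}{4} + 0\right)^{4} = \left(\frac{63}{4}\right)^{4} = \frac{15752961}{256}$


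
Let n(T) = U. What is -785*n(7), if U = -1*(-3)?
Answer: -2355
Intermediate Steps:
U = 3
n(T) = 3
-785*n(7) = -785*3 = -2355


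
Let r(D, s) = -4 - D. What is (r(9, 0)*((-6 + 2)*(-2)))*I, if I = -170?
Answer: 17680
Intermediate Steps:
(r(9, 0)*((-6 + 2)*(-2)))*I = ((-4 - 1*9)*((-6 + 2)*(-2)))*(-170) = ((-4 - 9)*(-4*(-2)))*(-170) = -13*8*(-170) = -104*(-170) = 17680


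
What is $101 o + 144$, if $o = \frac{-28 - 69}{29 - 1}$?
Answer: $- \frac{5765}{28} \approx -205.89$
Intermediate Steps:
$o = - \frac{97}{28} \approx -3.4643$
$101 o + 144 = 101 \left(- \frac{97}{28}\right) + 144 = - \frac{9797}{28} + 144 = - \frac{5765}{28}$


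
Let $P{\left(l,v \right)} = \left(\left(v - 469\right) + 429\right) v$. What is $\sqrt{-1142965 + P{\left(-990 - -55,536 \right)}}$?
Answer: $i \sqrt{877109} \approx 936.54 i$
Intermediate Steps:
$P{\left(l,v \right)} = v \left(-40 + v\right)$ ($P{\left(l,v \right)} = \left(\left(-469 + v\right) + 429\right) v = \left(-40 + v\right) v = v \left(-40 + v\right)$)
$\sqrt{-1142965 + P{\left(-990 - -55,536 \right)}} = \sqrt{-1142965 + 536 \left(-40 + 536\right)} = \sqrt{-1142965 + 536 \cdot 496} = \sqrt{-1142965 + 265856} = \sqrt{-877109} = i \sqrt{877109}$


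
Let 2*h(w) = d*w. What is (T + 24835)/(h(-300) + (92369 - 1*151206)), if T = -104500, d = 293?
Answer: 79665/102787 ≈ 0.77505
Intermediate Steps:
h(w) = 293*w/2 (h(w) = (293*w)/2 = 293*w/2)
(T + 24835)/(h(-300) + (92369 - 1*151206)) = (-104500 + 24835)/((293/2)*(-300) + (92369 - 1*151206)) = -79665/(-43950 + (92369 - 151206)) = -79665/(-43950 - 58837) = -79665/(-102787) = -79665*(-1/102787) = 79665/102787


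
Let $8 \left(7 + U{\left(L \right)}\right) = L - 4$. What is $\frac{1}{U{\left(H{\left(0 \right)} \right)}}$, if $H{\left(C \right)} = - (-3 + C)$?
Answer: $- \frac{8}{57} \approx -0.14035$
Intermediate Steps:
$H{\left(C \right)} = 3 - C$
$U{\left(L \right)} = - \frac{15}{2} + \frac{L}{8}$ ($U{\left(L \right)} = -7 + \frac{L - 4}{8} = -7 + \frac{-4 + L}{8} = -7 + \left(- \frac{1}{2} + \frac{L}{8}\right) = - \frac{15}{2} + \frac{L}{8}$)
$\frac{1}{U{\left(H{\left(0 \right)} \right)}} = \frac{1}{- \frac{15}{2} + \frac{3 - 0}{8}} = \frac{1}{- \frac{15}{2} + \frac{3 + 0}{8}} = \frac{1}{- \frac{15}{2} + \frac{1}{8} \cdot 3} = \frac{1}{- \frac{15}{2} + \frac{3}{8}} = \frac{1}{- \frac{57}{8}} = - \frac{8}{57}$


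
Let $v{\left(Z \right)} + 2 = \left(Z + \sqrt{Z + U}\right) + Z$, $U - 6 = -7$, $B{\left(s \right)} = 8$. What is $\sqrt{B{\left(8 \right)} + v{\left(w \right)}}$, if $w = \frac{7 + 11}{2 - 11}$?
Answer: $\sqrt{2 + i \sqrt{3}} \approx 1.5241 + 0.56822 i$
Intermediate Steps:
$U = -1$ ($U = 6 - 7 = -1$)
$w = -2$ ($w = \frac{18}{-9} = 18 \left(- \frac{1}{9}\right) = -2$)
$v{\left(Z \right)} = -2 + \sqrt{-1 + Z} + 2 Z$ ($v{\left(Z \right)} = -2 + \left(\left(Z + \sqrt{Z - 1}\right) + Z\right) = -2 + \left(\left(Z + \sqrt{-1 + Z}\right) + Z\right) = -2 + \left(\sqrt{-1 + Z} + 2 Z\right) = -2 + \sqrt{-1 + Z} + 2 Z$)
$\sqrt{B{\left(8 \right)} + v{\left(w \right)}} = \sqrt{8 + \left(-2 + \sqrt{-1 - 2} + 2 \left(-2\right)\right)} = \sqrt{8 - \left(6 - i \sqrt{3}\right)} = \sqrt{2 + i \sqrt{3}}$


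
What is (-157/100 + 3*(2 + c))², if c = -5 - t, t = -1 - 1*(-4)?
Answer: 3829849/10000 ≈ 382.98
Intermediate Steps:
t = 3 (t = -1 + 4 = 3)
c = -8 (c = -5 - 1*3 = -5 - 3 = -8)
(-157/100 + 3*(2 + c))² = (-157/100 + 3*(2 - 8))² = (-157*1/100 + 3*(-6))² = (-157/100 - 18)² = (-1957/100)² = 3829849/10000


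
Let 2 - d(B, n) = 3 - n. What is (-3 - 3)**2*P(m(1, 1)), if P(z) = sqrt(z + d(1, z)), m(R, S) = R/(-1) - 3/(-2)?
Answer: 0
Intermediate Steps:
d(B, n) = -1 + n (d(B, n) = 2 - (3 - n) = 2 + (-3 + n) = -1 + n)
m(R, S) = 3/2 - R (m(R, S) = R*(-1) - 3*(-1/2) = -R + 3/2 = 3/2 - R)
P(z) = sqrt(-1 + 2*z) (P(z) = sqrt(z + (-1 + z)) = sqrt(-1 + 2*z))
(-3 - 3)**2*P(m(1, 1)) = (-3 - 3)**2*sqrt(-1 + 2*(3/2 - 1*1)) = (-6)**2*sqrt(-1 + 2*(3/2 - 1)) = 36*sqrt(-1 + 2*(1/2)) = 36*sqrt(-1 + 1) = 36*sqrt(0) = 36*0 = 0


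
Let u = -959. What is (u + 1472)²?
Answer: 263169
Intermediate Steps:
(u + 1472)² = (-959 + 1472)² = 513² = 263169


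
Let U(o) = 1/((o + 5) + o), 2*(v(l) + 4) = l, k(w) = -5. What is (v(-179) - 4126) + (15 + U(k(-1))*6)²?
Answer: -201453/50 ≈ -4029.1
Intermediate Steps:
v(l) = -4 + l/2
U(o) = 1/(5 + 2*o) (U(o) = 1/((5 + o) + o) = 1/(5 + 2*o))
(v(-179) - 4126) + (15 + U(k(-1))*6)² = ((-4 + (½)*(-179)) - 4126) + (15 + 6/(5 + 2*(-5)))² = ((-4 - 179/2) - 4126) + (15 + 6/(5 - 10))² = (-187/2 - 4126) + (15 + 6/(-5))² = -8439/2 + (15 - ⅕*6)² = -8439/2 + (15 - 6/5)² = -8439/2 + (69/5)² = -8439/2 + 4761/25 = -201453/50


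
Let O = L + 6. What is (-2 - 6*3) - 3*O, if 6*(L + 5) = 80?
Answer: -63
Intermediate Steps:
L = 25/3 (L = -5 + (⅙)*80 = -5 + 40/3 = 25/3 ≈ 8.3333)
O = 43/3 (O = 25/3 + 6 = 43/3 ≈ 14.333)
(-2 - 6*3) - 3*O = (-2 - 6*3) - 3*43/3 = (-2 - 18) - 43 = -20 - 43 = -63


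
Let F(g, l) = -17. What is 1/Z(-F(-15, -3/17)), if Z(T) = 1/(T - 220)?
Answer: -203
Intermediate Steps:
Z(T) = 1/(-220 + T)
1/Z(-F(-15, -3/17)) = 1/(1/(-220 - 1*(-17))) = 1/(1/(-220 + 17)) = 1/(1/(-203)) = 1/(-1/203) = -203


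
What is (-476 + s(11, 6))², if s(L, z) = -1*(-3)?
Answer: 223729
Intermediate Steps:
s(L, z) = 3
(-476 + s(11, 6))² = (-476 + 3)² = (-473)² = 223729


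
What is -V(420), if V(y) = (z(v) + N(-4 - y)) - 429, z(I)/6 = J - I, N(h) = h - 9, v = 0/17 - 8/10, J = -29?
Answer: 5156/5 ≈ 1031.2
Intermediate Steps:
v = -⅘ (v = 0*(1/17) - 8*⅒ = 0 - ⅘ = -⅘ ≈ -0.80000)
N(h) = -9 + h
z(I) = -174 - 6*I (z(I) = 6*(-29 - I) = -174 - 6*I)
V(y) = -3056/5 - y (V(y) = ((-174 - 6*(-⅘)) + (-9 + (-4 - y))) - 429 = ((-174 + 24/5) + (-13 - y)) - 429 = (-846/5 + (-13 - y)) - 429 = (-911/5 - y) - 429 = -3056/5 - y)
-V(420) = -(-3056/5 - 1*420) = -(-3056/5 - 420) = -1*(-5156/5) = 5156/5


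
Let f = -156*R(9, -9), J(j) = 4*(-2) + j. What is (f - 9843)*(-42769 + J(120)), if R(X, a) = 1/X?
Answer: 420612239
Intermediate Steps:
J(j) = -8 + j
R(X, a) = 1/X
f = -52/3 (f = -156/9 = -156*⅑ = -52/3 ≈ -17.333)
(f - 9843)*(-42769 + J(120)) = (-52/3 - 9843)*(-42769 + (-8 + 120)) = -29581*(-42769 + 112)/3 = -29581/3*(-42657) = 420612239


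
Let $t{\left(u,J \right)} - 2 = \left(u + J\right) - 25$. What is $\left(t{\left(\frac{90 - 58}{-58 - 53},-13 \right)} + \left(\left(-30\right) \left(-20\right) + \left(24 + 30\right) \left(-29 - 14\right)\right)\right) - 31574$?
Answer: $- \frac{3699884}{111} \approx -33332.0$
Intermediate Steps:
$t{\left(u,J \right)} = -23 + J + u$ ($t{\left(u,J \right)} = 2 - \left(25 - J - u\right) = 2 + \left(-25 + J + u\right) = -23 + J + u$)
$\left(t{\left(\frac{90 - 58}{-58 - 53},-13 \right)} + \left(\left(-30\right) \left(-20\right) + \left(24 + 30\right) \left(-29 - 14\right)\right)\right) - 31574 = \left(\left(-23 - 13 + \frac{90 - 58}{-58 - 53}\right) + \left(\left(-30\right) \left(-20\right) + \left(24 + 30\right) \left(-29 - 14\right)\right)\right) - 31574 = \left(\left(-23 - 13 + \frac{32}{-111}\right) + \left(600 + 54 \left(-43\right)\right)\right) - 31574 = \left(\left(-23 - 13 + 32 \left(- \frac{1}{111}\right)\right) + \left(600 - 2322\right)\right) - 31574 = \left(\left(-23 - 13 - \frac{32}{111}\right) - 1722\right) - 31574 = \left(- \frac{4028}{111} - 1722\right) - 31574 = - \frac{195170}{111} - 31574 = - \frac{3699884}{111}$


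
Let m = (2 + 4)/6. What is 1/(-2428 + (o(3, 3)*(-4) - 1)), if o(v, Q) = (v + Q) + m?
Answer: -1/2457 ≈ -0.00040700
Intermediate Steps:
m = 1 (m = 6*(1/6) = 1)
o(v, Q) = 1 + Q + v (o(v, Q) = (v + Q) + 1 = (Q + v) + 1 = 1 + Q + v)
1/(-2428 + (o(3, 3)*(-4) - 1)) = 1/(-2428 + ((1 + 3 + 3)*(-4) - 1)) = 1/(-2428 + (7*(-4) - 1)) = 1/(-2428 + (-28 - 1)) = 1/(-2428 - 29) = 1/(-2457) = -1/2457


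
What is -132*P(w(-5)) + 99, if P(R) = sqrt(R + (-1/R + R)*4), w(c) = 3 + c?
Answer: 99 - 264*I*sqrt(2) ≈ 99.0 - 373.35*I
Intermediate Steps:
P(R) = sqrt(-4/R + 5*R) (P(R) = sqrt(R + (R - 1/R)*4) = sqrt(R + (-4/R + 4*R)) = sqrt(-4/R + 5*R))
-132*P(w(-5)) + 99 = -132*sqrt(-4/(3 - 5) + 5*(3 - 5)) + 99 = -132*sqrt(-4/(-2) + 5*(-2)) + 99 = -132*sqrt(-4*(-1/2) - 10) + 99 = -132*sqrt(2 - 10) + 99 = -264*I*sqrt(2) + 99 = 99 - 264*I*sqrt(2)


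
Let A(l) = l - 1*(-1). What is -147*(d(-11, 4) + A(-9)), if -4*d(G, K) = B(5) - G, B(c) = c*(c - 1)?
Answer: 9261/4 ≈ 2315.3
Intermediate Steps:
B(c) = c*(-1 + c)
A(l) = 1 + l (A(l) = l + 1 = 1 + l)
d(G, K) = -5 + G/4 (d(G, K) = -(5*(-1 + 5) - G)/4 = -(5*4 - G)/4 = -(20 - G)/4 = -5 + G/4)
-147*(d(-11, 4) + A(-9)) = -147*((-5 + (1/4)*(-11)) + (1 - 9)) = -147*((-5 - 11/4) - 8) = -147*(-31/4 - 8) = -147*(-63/4) = 9261/4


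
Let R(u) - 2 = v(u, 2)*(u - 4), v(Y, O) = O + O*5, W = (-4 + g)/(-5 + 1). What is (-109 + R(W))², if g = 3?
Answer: 23104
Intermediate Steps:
W = ¼ (W = (-4 + 3)/(-5 + 1) = -1/(-4) = -1*(-¼) = ¼ ≈ 0.25000)
v(Y, O) = 6*O (v(Y, O) = O + 5*O = 6*O)
R(u) = -46 + 12*u (R(u) = 2 + (6*2)*(u - 4) = 2 + 12*(-4 + u) = 2 + (-48 + 12*u) = -46 + 12*u)
(-109 + R(W))² = (-109 + (-46 + 12*(¼)))² = (-109 + (-46 + 3))² = (-109 - 43)² = (-152)² = 23104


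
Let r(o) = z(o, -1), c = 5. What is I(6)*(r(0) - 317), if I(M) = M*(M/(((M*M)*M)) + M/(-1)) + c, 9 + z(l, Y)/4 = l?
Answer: 65305/6 ≈ 10884.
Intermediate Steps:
z(l, Y) = -36 + 4*l
r(o) = -36 + 4*o
I(M) = 5 + M*(M⁻² - M) (I(M) = M*(M/(((M*M)*M)) + M/(-1)) + 5 = M*(M/((M²*M)) + M*(-1)) + 5 = M*(M/(M³) - M) + 5 = M*(M/M³ - M) + 5 = M*(M⁻² - M) + 5 = 5 + M*(M⁻² - M))
I(6)*(r(0) - 317) = (5 + 1/6 - 1*6²)*((-36 + 4*0) - 317) = (5 + ⅙ - 1*36)*((-36 + 0) - 317) = (5 + ⅙ - 36)*(-36 - 317) = -185/6*(-353) = 65305/6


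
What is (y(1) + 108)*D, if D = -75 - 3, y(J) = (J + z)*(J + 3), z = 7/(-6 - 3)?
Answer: -25480/3 ≈ -8493.3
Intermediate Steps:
z = -7/9 (z = 7/(-9) = 7*(-⅑) = -7/9 ≈ -0.77778)
y(J) = (3 + J)*(-7/9 + J) (y(J) = (J - 7/9)*(J + 3) = (-7/9 + J)*(3 + J) = (3 + J)*(-7/9 + J))
D = -78
(y(1) + 108)*D = ((-7/3 + 1² + (20/9)*1) + 108)*(-78) = ((-7/3 + 1 + 20/9) + 108)*(-78) = (8/9 + 108)*(-78) = (980/9)*(-78) = -25480/3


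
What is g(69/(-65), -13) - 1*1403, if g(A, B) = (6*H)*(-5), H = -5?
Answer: -1253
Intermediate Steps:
g(A, B) = 150 (g(A, B) = (6*(-5))*(-5) = -30*(-5) = 150)
g(69/(-65), -13) - 1*1403 = 150 - 1*1403 = 150 - 1403 = -1253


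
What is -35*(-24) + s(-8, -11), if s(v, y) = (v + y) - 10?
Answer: 811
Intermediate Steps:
s(v, y) = -10 + v + y
-35*(-24) + s(-8, -11) = -35*(-24) + (-10 - 8 - 11) = 840 - 29 = 811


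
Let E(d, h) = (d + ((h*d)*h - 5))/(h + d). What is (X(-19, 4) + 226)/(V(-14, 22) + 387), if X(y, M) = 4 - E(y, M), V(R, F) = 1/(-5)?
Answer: 1561/2901 ≈ 0.53809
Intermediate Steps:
E(d, h) = (-5 + d + d*h²)/(d + h) (E(d, h) = (d + ((d*h)*h - 5))/(d + h) = (d + (d*h² - 5))/(d + h) = (d + (-5 + d*h²))/(d + h) = (-5 + d + d*h²)/(d + h))
V(R, F) = -⅕
X(y, M) = 4 - (-5 + y + y*M²)/(M + y) (X(y, M) = 4 - (-5 + y + y*M²)/(y + M) = 4 - (-5 + y + y*M²)/(M + y))
(X(-19, 4) + 226)/(V(-14, 22) + 387) = ((5 + 3*(-19) + 4*4 - 1*(-19)*4²)/(4 - 19) + 226)/(-⅕ + 387) = ((5 - 57 + 16 - 1*(-19)*16)/(-15) + 226)/(1934/5) = (-(5 - 57 + 16 + 304)/15 + 226)*(5/1934) = (-1/15*268 + 226)*(5/1934) = (-268/15 + 226)*(5/1934) = (3122/15)*(5/1934) = 1561/2901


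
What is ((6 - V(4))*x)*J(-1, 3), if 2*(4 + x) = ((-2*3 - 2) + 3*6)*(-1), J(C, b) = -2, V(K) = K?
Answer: 36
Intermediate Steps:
x = -9 (x = -4 + (((-2*3 - 2) + 3*6)*(-1))/2 = -4 + (((-6 - 2) + 18)*(-1))/2 = -4 + ((-8 + 18)*(-1))/2 = -4 + (10*(-1))/2 = -4 + (½)*(-10) = -4 - 5 = -9)
((6 - V(4))*x)*J(-1, 3) = ((6 - 1*4)*(-9))*(-2) = ((6 - 4)*(-9))*(-2) = (2*(-9))*(-2) = -18*(-2) = 36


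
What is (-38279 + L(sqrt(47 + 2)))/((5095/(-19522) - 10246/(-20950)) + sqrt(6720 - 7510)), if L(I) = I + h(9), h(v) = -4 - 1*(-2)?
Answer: -365048694900496932300/33037895004201823561 + 1600517889237013485000*I*sqrt(790)/33037895004201823561 ≈ -11.049 + 1361.6*I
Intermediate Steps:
h(v) = -2 (h(v) = -4 + 2 = -2)
L(I) = -2 + I (L(I) = I - 2 = -2 + I)
(-38279 + L(sqrt(47 + 2)))/((5095/(-19522) - 10246/(-20950)) + sqrt(6720 - 7510)) = (-38279 + (-2 + sqrt(47 + 2)))/((5095/(-19522) - 10246/(-20950)) + sqrt(6720 - 7510)) = (-38279 + (-2 + sqrt(49)))/((5095*(-1/19522) - 10246*(-1/20950)) + sqrt(-790)) = (-38279 + (-2 + 7))/((-5095/19522 + 5123/10475) + I*sqrt(790)) = (-38279 + 5)/(46641081/204492950 + I*sqrt(790)) = -38274/(46641081/204492950 + I*sqrt(790))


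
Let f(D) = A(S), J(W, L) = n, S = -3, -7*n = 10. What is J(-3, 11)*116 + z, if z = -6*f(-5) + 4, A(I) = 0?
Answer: -1132/7 ≈ -161.71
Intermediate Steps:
n = -10/7 (n = -1/7*10 = -10/7 ≈ -1.4286)
J(W, L) = -10/7
f(D) = 0
z = 4 (z = -6*0 + 4 = 0 + 4 = 4)
J(-3, 11)*116 + z = -10/7*116 + 4 = -1160/7 + 4 = -1132/7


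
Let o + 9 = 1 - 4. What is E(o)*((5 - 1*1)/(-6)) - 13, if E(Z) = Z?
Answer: -5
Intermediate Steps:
o = -12 (o = -9 + (1 - 4) = -9 - 3 = -12)
E(o)*((5 - 1*1)/(-6)) - 13 = -12*(5 - 1*1)/(-6) - 13 = -12*(5 - 1)*(-1)/6 - 13 = -48*(-1)/6 - 13 = -12*(-⅔) - 13 = 8 - 13 = -5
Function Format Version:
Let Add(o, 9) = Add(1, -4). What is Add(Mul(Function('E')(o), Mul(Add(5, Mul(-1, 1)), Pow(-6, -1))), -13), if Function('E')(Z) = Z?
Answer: -5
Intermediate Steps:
o = -12 (o = Add(-9, Add(1, -4)) = Add(-9, -3) = -12)
Add(Mul(Function('E')(o), Mul(Add(5, Mul(-1, 1)), Pow(-6, -1))), -13) = Add(Mul(-12, Mul(Add(5, Mul(-1, 1)), Pow(-6, -1))), -13) = Add(Mul(-12, Mul(Add(5, -1), Rational(-1, 6))), -13) = Add(Mul(-12, Mul(4, Rational(-1, 6))), -13) = Add(Mul(-12, Rational(-2, 3)), -13) = Add(8, -13) = -5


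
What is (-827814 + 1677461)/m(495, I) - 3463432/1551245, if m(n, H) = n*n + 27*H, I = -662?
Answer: 531288618283/352366852995 ≈ 1.5078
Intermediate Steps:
m(n, H) = n² + 27*H
(-827814 + 1677461)/m(495, I) - 3463432/1551245 = (-827814 + 1677461)/(495² + 27*(-662)) - 3463432/1551245 = 849647/(245025 - 17874) - 3463432*1/1551245 = 849647/227151 - 3463432/1551245 = 531288618283/352366852995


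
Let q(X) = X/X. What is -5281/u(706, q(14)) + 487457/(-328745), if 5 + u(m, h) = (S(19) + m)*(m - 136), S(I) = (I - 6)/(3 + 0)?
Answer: -39820025958/26620783865 ≈ -1.4958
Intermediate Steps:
S(I) = -2 + I/3 (S(I) = (-6 + I)/3 = (-6 + I)*(⅓) = -2 + I/3)
q(X) = 1
u(m, h) = -5 + (-136 + m)*(13/3 + m) (u(m, h) = -5 + ((-2 + (⅓)*19) + m)*(m - 136) = -5 + ((-2 + 19/3) + m)*(-136 + m) = -5 + (13/3 + m)*(-136 + m) = -5 + (-136 + m)*(13/3 + m))
-5281/u(706, q(14)) + 487457/(-328745) = -5281/(-1783/3 + 706² - 395/3*706) + 487457/(-328745) = -5281/(-1783/3 + 498436 - 278870/3) + 487457*(-1/328745) = -5281/404885 - 487457/328745 = -39820025958/26620783865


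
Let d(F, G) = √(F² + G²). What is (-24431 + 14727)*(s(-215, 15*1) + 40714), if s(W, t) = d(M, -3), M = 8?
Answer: -395088656 - 9704*√73 ≈ -3.9517e+8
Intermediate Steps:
s(W, t) = √73 (s(W, t) = √(8² + (-3)²) = √(64 + 9) = √73)
(-24431 + 14727)*(s(-215, 15*1) + 40714) = (-24431 + 14727)*(√73 + 40714) = -9704*(40714 + √73) = -395088656 - 9704*√73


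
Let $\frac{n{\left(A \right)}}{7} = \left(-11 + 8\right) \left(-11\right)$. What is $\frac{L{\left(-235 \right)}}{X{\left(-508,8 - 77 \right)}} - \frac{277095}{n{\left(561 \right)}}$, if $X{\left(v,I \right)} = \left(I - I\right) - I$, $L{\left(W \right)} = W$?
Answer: $- \frac{913040}{759} \approx -1203.0$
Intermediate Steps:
$X{\left(v,I \right)} = - I$ ($X{\left(v,I \right)} = 0 - I = - I$)
$n{\left(A \right)} = 231$ ($n{\left(A \right)} = 7 \left(-11 + 8\right) \left(-11\right) = 7 \left(\left(-3\right) \left(-11\right)\right) = 7 \cdot 33 = 231$)
$\frac{L{\left(-235 \right)}}{X{\left(-508,8 - 77 \right)}} - \frac{277095}{n{\left(561 \right)}} = - \frac{235}{\left(-1\right) \left(8 - 77\right)} - \frac{277095}{231} = - \frac{235}{\left(-1\right) \left(8 - 77\right)} - \frac{13195}{11} = - \frac{235}{\left(-1\right) \left(-69\right)} - \frac{13195}{11} = - \frac{235}{69} - \frac{13195}{11} = - \frac{913040}{759}$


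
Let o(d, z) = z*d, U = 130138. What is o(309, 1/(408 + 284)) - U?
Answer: -90055187/692 ≈ -1.3014e+5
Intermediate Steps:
o(d, z) = d*z
o(309, 1/(408 + 284)) - U = 309/(408 + 284) - 1*130138 = 309/692 - 130138 = -90055187/692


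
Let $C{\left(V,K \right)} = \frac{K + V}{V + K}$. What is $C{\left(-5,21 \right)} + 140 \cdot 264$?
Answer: $36961$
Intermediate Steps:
$C{\left(V,K \right)} = 1$ ($C{\left(V,K \right)} = \frac{K + V}{K + V} = 1$)
$C{\left(-5,21 \right)} + 140 \cdot 264 = 1 + 140 \cdot 264 = 1 + 36960 = 36961$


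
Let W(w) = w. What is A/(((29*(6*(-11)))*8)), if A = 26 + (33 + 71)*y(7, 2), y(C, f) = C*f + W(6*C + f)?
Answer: -3029/7656 ≈ -0.39564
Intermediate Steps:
y(C, f) = f + 6*C + C*f (y(C, f) = C*f + (6*C + f) = C*f + (f + 6*C) = f + 6*C + C*f)
A = 6058 (A = 26 + (33 + 71)*(2 + 6*7 + 7*2) = 26 + 104*(2 + 42 + 14) = 26 + 104*58 = 26 + 6032 = 6058)
A/(((29*(6*(-11)))*8)) = 6058/(((29*(6*(-11)))*8)) = 6058/(((29*(-66))*8)) = 6058/((-1914*8)) = 6058/(-15312) = 6058*(-1/15312) = -3029/7656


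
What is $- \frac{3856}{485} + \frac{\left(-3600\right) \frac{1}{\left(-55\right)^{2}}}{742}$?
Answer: $- \frac{173134616}{21772135} \approx -7.9521$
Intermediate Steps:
$- \frac{3856}{485} + \frac{\left(-3600\right) \frac{1}{\left(-55\right)^{2}}}{742} = \left(-3856\right) \frac{1}{485} + - \frac{3600}{3025} \cdot \frac{1}{742} = - \frac{3856}{485} + \left(-3600\right) \frac{1}{3025} \cdot \frac{1}{742} = - \frac{3856}{485} - \frac{72}{44891} = - \frac{173134616}{21772135}$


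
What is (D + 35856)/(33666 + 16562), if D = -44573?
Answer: -8717/50228 ≈ -0.17355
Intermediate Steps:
(D + 35856)/(33666 + 16562) = (-44573 + 35856)/(33666 + 16562) = -8717/50228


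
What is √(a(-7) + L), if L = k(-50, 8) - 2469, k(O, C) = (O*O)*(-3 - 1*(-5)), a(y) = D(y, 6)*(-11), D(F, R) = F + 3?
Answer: 5*√103 ≈ 50.744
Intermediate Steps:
D(F, R) = 3 + F
a(y) = -33 - 11*y (a(y) = (3 + y)*(-11) = -33 - 11*y)
k(O, C) = 2*O² (k(O, C) = O²*(-3 + 5) = O²*2 = 2*O²)
L = 2531 (L = 2*(-50)² - 2469 = 2*2500 - 2469 = 5000 - 2469 = 2531)
√(a(-7) + L) = √((-33 - 11*(-7)) + 2531) = √((-33 + 77) + 2531) = √(44 + 2531) = √2575 = 5*√103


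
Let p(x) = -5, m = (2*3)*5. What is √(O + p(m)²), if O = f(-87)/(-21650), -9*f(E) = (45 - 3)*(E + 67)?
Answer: √1054443765/6495 ≈ 4.9996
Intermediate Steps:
m = 30 (m = 6*5 = 30)
f(E) = -938/3 - 14*E/3 (f(E) = -(45 - 3)*(E + 67)/9 = -14*(67 + E)/3 = -(2814 + 42*E)/9 = -938/3 - 14*E/3)
O = -28/6495 (O = (-938/3 - 14/3*(-87))/(-21650) = (-938/3 + 406)*(-1/21650) = (280/3)*(-1/21650) = -28/6495 ≈ -0.0043110)
√(O + p(m)²) = √(-28/6495 + (-5)²) = √(-28/6495 + 25) = √(162347/6495) = √1054443765/6495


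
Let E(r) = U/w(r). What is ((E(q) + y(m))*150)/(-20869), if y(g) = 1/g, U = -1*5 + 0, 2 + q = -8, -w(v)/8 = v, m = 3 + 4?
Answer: -675/1168664 ≈ -0.00057758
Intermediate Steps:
m = 7
w(v) = -8*v
q = -10 (q = -2 - 8 = -10)
U = -5 (U = -5 + 0 = -5)
E(r) = 5/(8*r) (E(r) = -5*(-1/(8*r)) = -(-5)/(8*r) = 5/(8*r))
((E(q) + y(m))*150)/(-20869) = (((5/8)/(-10) + 1/7)*150)/(-20869) = (((5/8)*(-⅒) + ⅐)*150)*(-1/20869) = ((-1/16 + ⅐)*150)*(-1/20869) = ((9/112)*150)*(-1/20869) = (675/56)*(-1/20869) = -675/1168664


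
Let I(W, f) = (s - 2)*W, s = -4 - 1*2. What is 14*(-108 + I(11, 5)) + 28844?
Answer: 26100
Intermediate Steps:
s = -6 (s = -4 - 2 = -6)
I(W, f) = -8*W (I(W, f) = (-6 - 2)*W = -8*W)
14*(-108 + I(11, 5)) + 28844 = 14*(-108 - 8*11) + 28844 = 14*(-108 - 88) + 28844 = 14*(-196) + 28844 = -2744 + 28844 = 26100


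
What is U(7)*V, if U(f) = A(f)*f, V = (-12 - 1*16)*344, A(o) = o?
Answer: -471968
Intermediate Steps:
V = -9632 (V = (-12 - 16)*344 = -28*344 = -9632)
U(f) = f**2 (U(f) = f*f = f**2)
U(7)*V = 7**2*(-9632) = 49*(-9632) = -471968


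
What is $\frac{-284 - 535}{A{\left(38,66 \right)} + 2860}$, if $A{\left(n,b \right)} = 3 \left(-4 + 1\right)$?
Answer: $- \frac{819}{2851} \approx -0.28727$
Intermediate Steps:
$A{\left(n,b \right)} = -9$ ($A{\left(n,b \right)} = 3 \left(-3\right) = -9$)
$\frac{-284 - 535}{A{\left(38,66 \right)} + 2860} = \frac{-284 - 535}{-9 + 2860} = - \frac{819}{2851}$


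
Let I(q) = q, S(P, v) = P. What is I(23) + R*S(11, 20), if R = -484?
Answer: -5301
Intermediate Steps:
I(23) + R*S(11, 20) = 23 - 484*11 = 23 - 5324 = -5301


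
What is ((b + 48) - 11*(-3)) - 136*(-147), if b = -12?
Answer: 20061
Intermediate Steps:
((b + 48) - 11*(-3)) - 136*(-147) = ((-12 + 48) - 11*(-3)) - 136*(-147) = (36 + 33) + 19992 = 69 + 19992 = 20061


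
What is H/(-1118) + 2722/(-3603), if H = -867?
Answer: 80605/4028154 ≈ 0.020010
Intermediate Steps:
H/(-1118) + 2722/(-3603) = -867/(-1118) + 2722/(-3603) = -867*(-1/1118) + 2722*(-1/3603) = 867/1118 - 2722/3603 = 80605/4028154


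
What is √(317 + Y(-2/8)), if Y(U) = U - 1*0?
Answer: √1267/2 ≈ 17.797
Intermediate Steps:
Y(U) = U (Y(U) = U + 0 = U)
√(317 + Y(-2/8)) = √(317 - 2/8) = √(317 - 2*⅛) = √(317 - ¼) = √(1267/4) = √1267/2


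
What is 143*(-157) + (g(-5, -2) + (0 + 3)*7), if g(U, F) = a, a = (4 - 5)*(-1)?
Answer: -22429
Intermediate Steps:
a = 1 (a = -1*(-1) = 1)
g(U, F) = 1
143*(-157) + (g(-5, -2) + (0 + 3)*7) = 143*(-157) + (1 + (0 + 3)*7) = -22451 + (1 + 3*7) = -22451 + (1 + 21) = -22451 + 22 = -22429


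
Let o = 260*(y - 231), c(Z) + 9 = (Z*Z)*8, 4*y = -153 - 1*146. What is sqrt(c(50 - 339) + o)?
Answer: 2*sqrt(147166) ≈ 767.24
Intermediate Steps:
y = -299/4 (y = (-153 - 1*146)/4 = (-153 - 146)/4 = (1/4)*(-299) = -299/4 ≈ -74.750)
c(Z) = -9 + 8*Z**2 (c(Z) = -9 + (Z*Z)*8 = -9 + Z**2*8 = -9 + 8*Z**2)
o = -79495 (o = 260*(-299/4 - 231) = 260*(-1223/4) = -79495)
sqrt(c(50 - 339) + o) = sqrt((-9 + 8*(50 - 339)**2) - 79495) = sqrt((-9 + 8*(-289)**2) - 79495) = sqrt((-9 + 8*83521) - 79495) = sqrt((-9 + 668168) - 79495) = sqrt(668159 - 79495) = sqrt(588664) = 2*sqrt(147166)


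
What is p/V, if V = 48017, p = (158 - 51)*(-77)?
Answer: -8239/48017 ≈ -0.17159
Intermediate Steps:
p = -8239 (p = 107*(-77) = -8239)
p/V = -8239/48017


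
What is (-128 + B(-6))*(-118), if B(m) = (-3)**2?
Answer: 14042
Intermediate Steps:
B(m) = 9
(-128 + B(-6))*(-118) = (-128 + 9)*(-118) = -119*(-118) = 14042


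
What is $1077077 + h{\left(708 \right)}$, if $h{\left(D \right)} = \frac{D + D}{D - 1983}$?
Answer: $\frac{457757253}{425} \approx 1.0771 \cdot 10^{6}$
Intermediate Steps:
$h{\left(D \right)} = \frac{2 D}{-1983 + D}$
$1077077 + h{\left(708 \right)} = 1077077 + 2 \cdot 708 \frac{1}{-1983 + 708} = 1077077 + 2 \cdot 708 \frac{1}{-1275} = 1077077 + 2 \cdot 708 \left(- \frac{1}{1275}\right) = 1077077 - \frac{472}{425} = \frac{457757253}{425}$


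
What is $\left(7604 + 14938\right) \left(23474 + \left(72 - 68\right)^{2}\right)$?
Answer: $529511580$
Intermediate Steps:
$\left(7604 + 14938\right) \left(23474 + \left(72 - 68\right)^{2}\right) = 22542 \left(23474 + 4^{2}\right) = 22542 \left(23474 + 16\right) = 22542 \cdot 23490 = 529511580$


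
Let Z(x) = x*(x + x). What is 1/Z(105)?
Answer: 1/22050 ≈ 4.5351e-5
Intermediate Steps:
Z(x) = 2*x² (Z(x) = x*(2*x) = 2*x²)
1/Z(105) = 1/(2*105²) = 1/(2*11025) = 1/22050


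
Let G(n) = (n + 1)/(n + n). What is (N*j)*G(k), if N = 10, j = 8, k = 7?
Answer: 320/7 ≈ 45.714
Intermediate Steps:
G(n) = (1 + n)/(2*n) (G(n) = (1 + n)/((2*n)) = (1 + n)*(1/(2*n)) = (1 + n)/(2*n))
(N*j)*G(k) = (10*8)*((½)*(1 + 7)/7) = 80*((½)*(⅐)*8) = 80*(4/7) = 320/7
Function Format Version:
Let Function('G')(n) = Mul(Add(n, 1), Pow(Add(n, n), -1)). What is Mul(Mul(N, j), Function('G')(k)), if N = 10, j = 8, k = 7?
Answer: Rational(320, 7) ≈ 45.714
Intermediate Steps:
Function('G')(n) = Mul(Rational(1, 2), Pow(n, -1), Add(1, n)) (Function('G')(n) = Mul(Add(1, n), Pow(Mul(2, n), -1)) = Mul(Add(1, n), Mul(Rational(1, 2), Pow(n, -1))) = Mul(Rational(1, 2), Pow(n, -1), Add(1, n)))
Mul(Mul(N, j), Function('G')(k)) = Mul(Mul(10, 8), Mul(Rational(1, 2), Pow(7, -1), Add(1, 7))) = Mul(80, Mul(Rational(1, 2), Rational(1, 7), 8)) = Mul(80, Rational(4, 7)) = Rational(320, 7)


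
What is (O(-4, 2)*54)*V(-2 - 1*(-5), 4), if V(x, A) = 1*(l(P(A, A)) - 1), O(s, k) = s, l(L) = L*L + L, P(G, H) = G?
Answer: -4104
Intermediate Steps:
l(L) = L + L² (l(L) = L² + L = L + L²)
V(x, A) = -1 + A*(1 + A) (V(x, A) = 1*(A*(1 + A) - 1) = 1*(-1 + A*(1 + A)) = -1 + A*(1 + A))
(O(-4, 2)*54)*V(-2 - 1*(-5), 4) = (-4*54)*(-1 + 4*(1 + 4)) = -216*(-1 + 4*5) = -216*(-1 + 20) = -216*19 = -4104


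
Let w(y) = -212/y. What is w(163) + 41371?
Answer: 6743261/163 ≈ 41370.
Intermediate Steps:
w(163) + 41371 = -212/163 + 41371 = 6743261/163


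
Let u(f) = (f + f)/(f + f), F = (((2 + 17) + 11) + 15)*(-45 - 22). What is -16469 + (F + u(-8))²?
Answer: 9067727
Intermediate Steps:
F = -3015 (F = ((19 + 11) + 15)*(-67) = (30 + 15)*(-67) = 45*(-67) = -3015)
u(f) = 1 (u(f) = (2*f)/((2*f)) = (2*f)*(1/(2*f)) = 1)
-16469 + (F + u(-8))² = -16469 + (-3015 + 1)² = -16469 + (-3014)² = -16469 + 9084196 = 9067727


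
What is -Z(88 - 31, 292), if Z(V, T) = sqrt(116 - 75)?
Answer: -sqrt(41) ≈ -6.4031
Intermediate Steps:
Z(V, T) = sqrt(41)
-Z(88 - 31, 292) = -sqrt(41)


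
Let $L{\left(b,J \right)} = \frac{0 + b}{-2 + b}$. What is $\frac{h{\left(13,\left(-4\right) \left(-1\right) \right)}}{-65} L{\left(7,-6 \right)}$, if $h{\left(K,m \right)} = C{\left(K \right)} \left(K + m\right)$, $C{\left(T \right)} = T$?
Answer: $- \frac{119}{25} \approx -4.76$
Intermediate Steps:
$L{\left(b,J \right)} = \frac{b}{-2 + b}$
$h{\left(K,m \right)} = K \left(K + m\right)$
$\frac{h{\left(13,\left(-4\right) \left(-1\right) \right)}}{-65} L{\left(7,-6 \right)} = \frac{13 \left(13 - -4\right)}{-65} \frac{7}{-2 + 7} = 13 \left(13 + 4\right) \left(- \frac{1}{65}\right) \frac{7}{5} = 13 \cdot 17 \left(- \frac{1}{65}\right) 7 \cdot \frac{1}{5} = 221 \left(- \frac{1}{65}\right) \frac{7}{5} = \left(- \frac{17}{5}\right) \frac{7}{5} = - \frac{119}{25}$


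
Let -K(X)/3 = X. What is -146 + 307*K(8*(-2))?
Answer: 14590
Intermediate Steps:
K(X) = -3*X
-146 + 307*K(8*(-2)) = -146 + 307*(-24*(-2)) = -146 + 307*(-3*(-16)) = -146 + 307*48 = -146 + 14736 = 14590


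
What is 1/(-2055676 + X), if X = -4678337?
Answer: -1/6734013 ≈ -1.4850e-7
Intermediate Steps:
1/(-2055676 + X) = 1/(-2055676 - 4678337) = 1/(-6734013) = -1/6734013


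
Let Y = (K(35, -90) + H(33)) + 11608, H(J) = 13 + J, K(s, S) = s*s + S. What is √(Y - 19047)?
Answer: I*√6258 ≈ 79.108*I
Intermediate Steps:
K(s, S) = S + s² (K(s, S) = s² + S = S + s²)
Y = 12789 (Y = ((-90 + 35²) + (13 + 33)) + 11608 = ((-90 + 1225) + 46) + 11608 = (1135 + 46) + 11608 = 1181 + 11608 = 12789)
√(Y - 19047) = √(12789 - 19047) = √(-6258) = I*√6258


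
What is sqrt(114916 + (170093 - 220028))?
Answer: sqrt(64981) ≈ 254.91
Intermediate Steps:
sqrt(114916 + (170093 - 220028)) = sqrt(114916 - 49935) = sqrt(64981)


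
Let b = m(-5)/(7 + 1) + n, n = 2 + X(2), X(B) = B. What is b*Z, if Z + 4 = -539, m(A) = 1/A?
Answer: -86337/40 ≈ -2158.4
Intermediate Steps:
n = 4 (n = 2 + 2 = 4)
b = 159/40 (b = 1/((7 + 1)*(-5)) + 4 = -⅕/8 + 4 = (⅛)*(-⅕) + 4 = -1/40 + 4 = 159/40 ≈ 3.9750)
Z = -543 (Z = -4 - 539 = -543)
b*Z = (159/40)*(-543) = -86337/40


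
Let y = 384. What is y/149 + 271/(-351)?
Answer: 94405/52299 ≈ 1.8051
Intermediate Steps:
y/149 + 271/(-351) = 384/149 + 271/(-351) = 384*(1/149) + 271*(-1/351) = 384/149 - 271/351 = 94405/52299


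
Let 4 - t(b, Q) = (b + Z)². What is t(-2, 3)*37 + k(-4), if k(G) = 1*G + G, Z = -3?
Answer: -785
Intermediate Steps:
t(b, Q) = 4 - (-3 + b)² (t(b, Q) = 4 - (b - 3)² = 4 - (-3 + b)²)
k(G) = 2*G (k(G) = G + G = 2*G)
t(-2, 3)*37 + k(-4) = (4 - (-3 - 2)²)*37 + 2*(-4) = (4 - 1*(-5)²)*37 - 8 = (4 - 1*25)*37 - 8 = (4 - 25)*37 - 8 = -21*37 - 8 = -777 - 8 = -785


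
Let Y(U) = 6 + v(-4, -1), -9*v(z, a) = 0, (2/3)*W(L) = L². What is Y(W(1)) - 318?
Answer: -312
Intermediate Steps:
W(L) = 3*L²/2
v(z, a) = 0 (v(z, a) = -⅑*0 = 0)
Y(U) = 6 (Y(U) = 6 + 0 = 6)
Y(W(1)) - 318 = 6 - 318 = -312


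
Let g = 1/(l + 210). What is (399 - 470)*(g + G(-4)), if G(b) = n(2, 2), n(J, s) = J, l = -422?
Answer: -30033/212 ≈ -141.67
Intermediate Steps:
G(b) = 2
g = -1/212 (g = 1/(-422 + 210) = 1/(-212) = -1/212 ≈ -0.0047170)
(399 - 470)*(g + G(-4)) = (399 - 470)*(-1/212 + 2) = -71*423/212 = -30033/212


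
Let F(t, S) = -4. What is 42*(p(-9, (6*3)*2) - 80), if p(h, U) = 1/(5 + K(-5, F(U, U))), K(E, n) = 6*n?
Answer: -63882/19 ≈ -3362.2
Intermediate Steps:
p(h, U) = -1/19 (p(h, U) = 1/(5 + 6*(-4)) = 1/(5 - 24) = 1/(-19) = -1/19)
42*(p(-9, (6*3)*2) - 80) = 42*(-1/19 - 80) = 42*(-1521/19) = -63882/19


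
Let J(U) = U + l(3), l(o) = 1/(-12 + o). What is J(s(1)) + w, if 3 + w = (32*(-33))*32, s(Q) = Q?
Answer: -304147/9 ≈ -33794.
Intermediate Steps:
w = -33795 (w = -3 + (32*(-33))*32 = -3 - 1056*32 = -3 - 33792 = -33795)
J(U) = -⅑ + U (J(U) = U + 1/(-12 + 3) = U + 1/(-9) = U - ⅑ = -⅑ + U)
J(s(1)) + w = (-⅑ + 1) - 33795 = 8/9 - 33795 = -304147/9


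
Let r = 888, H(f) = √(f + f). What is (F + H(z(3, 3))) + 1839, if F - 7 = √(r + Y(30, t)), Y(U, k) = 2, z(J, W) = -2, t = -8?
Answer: 1846 + √890 + 2*I ≈ 1875.8 + 2.0*I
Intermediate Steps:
H(f) = √2*√f (H(f) = √(2*f) = √2*√f)
F = 7 + √890 (F = 7 + √(888 + 2) = 7 + √890 ≈ 36.833)
(F + H(z(3, 3))) + 1839 = ((7 + √890) + √2*√(-2)) + 1839 = ((7 + √890) + √2*(I*√2)) + 1839 = ((7 + √890) + 2*I) + 1839 = (7 + √890 + 2*I) + 1839 = 1846 + √890 + 2*I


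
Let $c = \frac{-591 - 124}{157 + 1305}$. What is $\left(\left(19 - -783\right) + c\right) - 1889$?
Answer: $- \frac{1589909}{1462} \approx -1087.5$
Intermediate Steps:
$c = - \frac{715}{1462} \approx -0.48906$
$\left(\left(19 - -783\right) + c\right) - 1889 = \left(\left(19 - -783\right) - \frac{715}{1462}\right) - 1889 = \left(\left(19 + 783\right) - \frac{715}{1462}\right) - 1889 = \left(802 - \frac{715}{1462}\right) - 1889 = \frac{1171809}{1462} - 1889 = - \frac{1589909}{1462}$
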